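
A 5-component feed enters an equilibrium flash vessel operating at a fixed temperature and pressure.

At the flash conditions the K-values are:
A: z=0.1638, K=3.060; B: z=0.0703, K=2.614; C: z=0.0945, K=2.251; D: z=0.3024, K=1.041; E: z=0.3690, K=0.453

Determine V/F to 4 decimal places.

V/F = 0.5744

Material balance + equilibrium reduce to Σ zᵢ(Kᵢ−1)/(1+V/F(Kᵢ−1)) = 0.
Feasibility: ΣzᵢKᵢ = 1.3797, Σzᵢ/Kᵢ = 1.2275 — both > 1, two phases present.
Newton iteration, V/F⁰ = 0.5:
  V/F = 0.5000: g = 0.03606, g' = -0.4904 → V/F = 0.5735
  V/F = 0.5735: g = 0.00043, g' = -0.4805 → V/F = 0.5744
Converged at V/F = 0.5744.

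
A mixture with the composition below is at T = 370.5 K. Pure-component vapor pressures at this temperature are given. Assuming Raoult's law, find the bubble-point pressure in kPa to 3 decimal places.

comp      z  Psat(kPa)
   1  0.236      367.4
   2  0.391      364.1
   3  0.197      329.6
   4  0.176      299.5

Pbub = 346.713 kPa

At the bubble point ψ → 0, so ΣzᵢKᵢ = 1 with Kᵢ = Pᵢˢᵃᵗ/P ⇒ P = ΣzᵢPᵢˢᵃᵗ.
P = 0.236·367.4 + 0.391·364.1 + 0.197·329.6 + 0.176·299.5 = 346.713 kPa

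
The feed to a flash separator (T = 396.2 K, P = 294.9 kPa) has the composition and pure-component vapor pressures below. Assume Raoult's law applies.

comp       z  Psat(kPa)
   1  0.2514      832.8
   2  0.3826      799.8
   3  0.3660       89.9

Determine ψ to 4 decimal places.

Raoult's law: Kᵢ = Pᵢˢᵃᵗ/P = Pᵢˢᵃᵗ/294.9.
  K_1 = 832.8/294.9 = 2.824008, K_2 = 799.8/294.9 = 2.712106, K_3 = 89.9/294.9 = 0.304849
Material balance + equilibrium reduce to Σ zᵢ(Kᵢ−1)/(1+ψ(Kᵢ−1)) = 0.
Feasibility: ΣzᵢKᵢ = 1.8592, Σzᵢ/Kᵢ = 1.4307 — both > 1, two phases present.
Newton iteration, ψ⁰ = 0.5:
  ψ = 0.5000: g = 0.20279, g' = -0.9699 → ψ = 0.7091
  ψ = 0.7091: g = -0.00594, g' = -1.0757 → ψ = 0.7036
  ψ = 0.7036: g = -0.00002, g' = -1.0687 → ψ = 0.7035
Converged at ψ = 0.7035.

ψ = 0.7035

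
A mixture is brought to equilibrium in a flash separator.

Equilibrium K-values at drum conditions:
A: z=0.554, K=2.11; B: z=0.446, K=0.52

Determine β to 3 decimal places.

β = 0.752

Material balance + equilibrium reduce to Σ zᵢ(Kᵢ−1)/(1+β(Kᵢ−1)) = 0.
Check two-phase: ΣzᵢKᵢ = 1.401 > 1 and Σzᵢ/Kᵢ = 1.120 > 1, so g(0) = 0.401 > 0 and g(1) = -0.120 < 0.
Iterate (Newton) starting at β = 0.5:
  β = 0.500: g = 0.1138, g' = -0.460 → β = 0.747
  β = 0.747: g = 0.0023, g' = -0.454 → β = 0.752
Converged at β = 0.752.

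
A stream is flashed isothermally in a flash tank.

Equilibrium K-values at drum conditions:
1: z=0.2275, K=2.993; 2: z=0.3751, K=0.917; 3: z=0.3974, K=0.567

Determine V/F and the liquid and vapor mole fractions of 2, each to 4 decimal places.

V/F = 0.4312, x_2 = 0.3890, y_2 = 0.3567

Newton iteration, V/F⁰ = 0.38:
  V/F = 0.3800: g = 0.01990, g' = -0.4021 → V/F = 0.4295
  V/F = 0.4295: g = 0.00063, g' = -0.3776 → V/F = 0.4312
Converged at V/F = 0.4312.
Compositions from xᵢ = zᵢ/(1+V/F(Kᵢ−1)), yᵢ = Kᵢxᵢ:
  1: x = 0.1224, y = 0.3662
  2: x = 0.3890, y = 0.3567
  3: x = 0.4886, y = 0.2770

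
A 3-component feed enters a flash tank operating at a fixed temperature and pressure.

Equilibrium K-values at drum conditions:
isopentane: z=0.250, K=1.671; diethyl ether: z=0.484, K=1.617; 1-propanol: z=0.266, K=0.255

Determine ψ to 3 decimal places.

Let ψ = V/F and solve Σ zᵢ(Kᵢ−1)/(1+ψ(Kᵢ−1)) = 0.
Feasibility: ΣzᵢKᵢ = 1.268, Σzᵢ/Kᵢ = 1.492 — both > 1, two phases present.
Iterate (Newton) starting at ψ = 0.48:
  ψ = 0.480: g = 0.0488, g' = -0.532 → ψ = 0.572
  ψ = 0.572: g = -0.0032, g' = -0.608 → ψ = 0.566
Converged at ψ = 0.566.

ψ = 0.566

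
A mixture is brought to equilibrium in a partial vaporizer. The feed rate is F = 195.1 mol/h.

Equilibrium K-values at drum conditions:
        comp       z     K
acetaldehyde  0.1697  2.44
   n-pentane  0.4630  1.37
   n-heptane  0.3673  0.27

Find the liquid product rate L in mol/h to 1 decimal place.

L = 143.2 mol/h

Material balance + equilibrium reduce to Σ zᵢ(Kᵢ−1)/(1+ψ(Kᵢ−1)) = 0.
g(0) = ΣzᵢKᵢ − 1 = 0.1475 and g(1) = 1 − Σzᵢ/Kᵢ = -0.7679, so a root lies in (0, 1).
Newton iteration, ψ⁰ = 0.5:
  ψ = 0.5000: g = -0.13561, g' = -0.6495 → ψ = 0.2912
  ψ = 0.2912: g = -0.01370, g' = -0.5420 → ψ = 0.2659
  ψ = 0.2659: g = -0.00006, g' = -0.5379 → ψ = 0.2658
Converged at ψ = 0.2658.
Then V = ψ·F = 0.2658·195.1 = 51.9 mol/h and L = F − V = 143.2 mol/h.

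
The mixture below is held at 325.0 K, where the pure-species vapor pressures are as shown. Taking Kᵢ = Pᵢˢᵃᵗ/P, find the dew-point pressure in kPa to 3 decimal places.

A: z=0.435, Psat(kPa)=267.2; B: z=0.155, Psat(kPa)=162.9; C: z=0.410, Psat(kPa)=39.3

At the dew point ψ → 1, so Σzᵢ/Kᵢ = 1 with Kᵢ = Pᵢˢᵃᵗ/P ⇒ 1/P = Σzᵢ/Pᵢˢᵃᵗ.
1/P = 0.435/267.2 + 0.155/162.9 + 0.410/39.3 = 0.013012 ⇒ P = 76.852 kPa

Pdew = 76.852 kPa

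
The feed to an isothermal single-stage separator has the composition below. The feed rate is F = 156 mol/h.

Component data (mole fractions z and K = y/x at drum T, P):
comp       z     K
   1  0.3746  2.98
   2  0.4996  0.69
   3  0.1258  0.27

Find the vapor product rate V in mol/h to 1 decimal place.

V = 89.7 mol/h

Let ψ = V/F and solve Σ zᵢ(Kᵢ−1)/(1+ψ(Kᵢ−1)) = 0.
Check two-phase: ΣzᵢKᵢ = 1.4950 > 1 and Σzᵢ/Kᵢ = 1.3157 > 1, so g(0) = 0.4950 > 0 and g(1) = -0.3157 < 0.
Iterate (Newton) starting at ψ = 0.5:
  ψ = 0.5000: g = 0.04481, g' = -0.6043 → ψ = 0.5741
  ψ = 0.5741: g = 0.00060, g' = -0.5914 → ψ = 0.5752
Converged at ψ = 0.5752.
Then V = ψ·F = 0.5752·156 = 89.7 mol/h and L = F − V = 66.3 mol/h.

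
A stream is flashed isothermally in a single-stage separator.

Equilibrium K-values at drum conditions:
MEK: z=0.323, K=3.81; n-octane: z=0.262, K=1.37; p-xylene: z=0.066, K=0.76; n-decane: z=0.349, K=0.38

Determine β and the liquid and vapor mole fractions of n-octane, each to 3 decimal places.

β = 0.675, x_n-octane = 0.210, y_n-octane = 0.287

Let β = V/F and solve Σ zᵢ(Kᵢ−1)/(1+β(Kᵢ−1)) = 0.
Feasibility: ΣzᵢKᵢ = 1.772, Σzᵢ/Kᵢ = 1.281 — both > 1, two phases present.
Iterate (Newton) starting at β = 0.62:
  β = 0.620: g = 0.0397, g' = -0.722 → β = 0.675
Converged at β = 0.675.
Compositions from xᵢ = zᵢ/(1+β(Kᵢ−1)), yᵢ = Kᵢxᵢ:
  MEK: x = 0.112, y = 0.425
  n-octane: x = 0.210, y = 0.287
  p-xylene: x = 0.079, y = 0.060
  n-decane: x = 0.600, y = 0.228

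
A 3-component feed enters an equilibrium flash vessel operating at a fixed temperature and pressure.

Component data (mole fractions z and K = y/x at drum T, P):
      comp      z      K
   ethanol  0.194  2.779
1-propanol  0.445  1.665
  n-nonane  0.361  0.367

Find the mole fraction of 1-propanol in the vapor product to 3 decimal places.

Let ψ = V/F and solve Σ zᵢ(Kᵢ−1)/(1+ψ(Kᵢ−1)) = 0.
Feasibility: ΣzᵢKᵢ = 1.413, Σzᵢ/Kᵢ = 1.321 — both > 1, two phases present.
Newton iteration, ψ⁰ = 0.65:
  ψ = 0.650: g = -0.0216, g' = -0.646 → ψ = 0.617
  ψ = 0.617: g = -0.0003, g' = -0.628 → ψ = 0.616
Converged at ψ = 0.616.
Compositions from xᵢ = zᵢ/(1+ψ(Kᵢ−1)), yᵢ = Kᵢxᵢ:
  ethanol: x = 0.093, y = 0.257
  1-propanol: x = 0.316, y = 0.526
  n-nonane: x = 0.592, y = 0.217

y_1-propanol = 0.526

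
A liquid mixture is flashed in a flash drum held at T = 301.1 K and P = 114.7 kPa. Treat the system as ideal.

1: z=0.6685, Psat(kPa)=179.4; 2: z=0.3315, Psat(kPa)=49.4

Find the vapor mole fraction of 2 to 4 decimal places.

y_2 = 0.2144

Raoult's law: Kᵢ = Pᵢˢᵃᵗ/P = Pᵢˢᵃᵗ/114.7.
  K_1 = 179.4/114.7 = 1.564080, K_2 = 49.4/114.7 = 0.430689
Rachford–Rice: g(β) = Σ zᵢ(Kᵢ−1)/(1+β(Kᵢ−1)) = 0.
Feasibility: ΣzᵢKᵢ = 1.1884, Σzᵢ/Kᵢ = 1.1971 — both > 1, two phases present.
Binary case is linear: z₁(K₁−1)(1+β(K₂−1)) + z₂(K₂−1)(1+β(K₁−1)) = 0
⇒ β = [z₁(K₁−1)+z₂(K₂−1)] / [−(K₁−1)(K₂−1)] = 0.18836/0.32114 = 0.5865
Compositions from xᵢ = zᵢ/(1+β(Kᵢ−1)), yᵢ = Kᵢxᵢ:
  1: x = 0.5023, y = 0.7856
  2: x = 0.4977, y = 0.2144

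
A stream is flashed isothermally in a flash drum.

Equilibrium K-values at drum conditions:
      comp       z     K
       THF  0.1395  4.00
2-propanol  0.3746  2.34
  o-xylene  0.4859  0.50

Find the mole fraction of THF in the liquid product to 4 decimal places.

x_THF = 0.0436

Let ψ = V/F and solve Σ zᵢ(Kᵢ−1)/(1+ψ(Kᵢ−1)) = 0.
Feasibility: ΣzᵢKᵢ = 1.6775, Σzᵢ/Kᵢ = 1.1668 — both > 1, two phases present.
Iterate (Newton) starting at ψ = 0.5:
  ψ = 0.5000: g = 0.14404, g' = -0.6580 → ψ = 0.7189
  ψ = 0.7189: g = 0.00896, g' = -0.5966 → ψ = 0.7339
Converged at ψ = 0.7339.
Compositions from xᵢ = zᵢ/(1+ψ(Kᵢ−1)), yᵢ = Kᵢxᵢ:
  THF: x = 0.0436, y = 0.1743
  2-propanol: x = 0.1889, y = 0.4419
  o-xylene: x = 0.7676, y = 0.3838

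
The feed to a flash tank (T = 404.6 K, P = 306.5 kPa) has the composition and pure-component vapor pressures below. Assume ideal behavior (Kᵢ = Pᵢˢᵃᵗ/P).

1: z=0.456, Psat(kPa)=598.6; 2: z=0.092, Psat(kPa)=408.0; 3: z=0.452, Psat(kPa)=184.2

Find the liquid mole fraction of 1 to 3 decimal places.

Raoult's law: Kᵢ = Pᵢˢᵃᵗ/P = Pᵢˢᵃᵗ/306.5.
  K_1 = 598.6/306.5 = 1.95302, K_2 = 408.0/306.5 = 1.33116, K_3 = 184.2/306.5 = 0.60098
Newton iteration, ψ⁰ = 0.5:
  ψ = 0.500: g = 0.0952, g' = -0.310 → ψ = 0.807
  ψ = 0.807: g = 0.0036, g' = -0.295 → ψ = 0.819
Converged at ψ = 0.819.
Compositions from xᵢ = zᵢ/(1+ψ(Kᵢ−1)), yᵢ = Kᵢxᵢ:
  1: x = 0.256, y = 0.500
  2: x = 0.072, y = 0.096
  3: x = 0.672, y = 0.404

x_1 = 0.256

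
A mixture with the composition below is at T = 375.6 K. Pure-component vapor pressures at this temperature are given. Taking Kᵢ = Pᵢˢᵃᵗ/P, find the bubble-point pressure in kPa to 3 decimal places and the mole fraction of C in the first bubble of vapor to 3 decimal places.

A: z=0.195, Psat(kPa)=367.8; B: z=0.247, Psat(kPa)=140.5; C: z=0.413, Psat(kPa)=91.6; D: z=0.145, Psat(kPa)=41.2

Pbub = 150.229 kPa, y_C = 0.252

At the bubble point ψ → 0, so ΣzᵢKᵢ = 1 with Kᵢ = Pᵢˢᵃᵗ/P ⇒ P = ΣzᵢPᵢˢᵃᵗ.
P = 0.195·367.8 + 0.247·140.5 + 0.413·91.6 + 0.145·41.2 = 150.229 kPa
yᵢ = zᵢPᵢˢᵃᵗ/P ⇒ y_C = 0.413·91.6/150.229 = 0.252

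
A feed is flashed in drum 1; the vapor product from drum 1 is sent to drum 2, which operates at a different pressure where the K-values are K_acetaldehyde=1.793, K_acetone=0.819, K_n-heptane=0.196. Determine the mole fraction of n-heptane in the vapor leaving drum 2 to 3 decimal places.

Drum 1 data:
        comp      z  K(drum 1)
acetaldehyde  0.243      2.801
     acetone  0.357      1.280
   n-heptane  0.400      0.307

Drum 1:
Let ψ₁ = V/F and solve Σ zᵢ(Kᵢ−1)/(1+ψ₁(Kᵢ−1)) = 0.
Feasibility: ΣzᵢKᵢ = 1.260, Σzᵢ/Kᵢ = 1.669 — both > 1, two phases present.
Newton iteration, ψ₁⁰ = 0.57:
  ψ₁ = 0.570: g = -0.1560, g' = -0.738 → ψ₁ = 0.358
  ψ₁ = 0.358: g = -0.0120, g' = -0.654 → ψ₁ = 0.340
Converged at ψ₁ = 0.340.
Drum-1 compositions:
  acetaldehyde: x = 0.151, y = 0.422
  acetone: x = 0.326, y = 0.417
  n-heptane: x = 0.523, y = 0.161
Drum-2 feed = drum-1 vapor: z₂ = (0.4221, 0.4172, 0.1607).
Drum 2:
Rachford–Rice: g(ψ₂) = Σ zᵢ(Kᵢ−1)/(1+ψ₂(Kᵢ−1)) = 0.
g(0) = ΣzᵢKᵢ − 1 = 0.130 and g(1) = 1 − Σzᵢ/Kᵢ = -0.565, so a root lies in (0, 1).
Newton iteration, ψ₂⁰ = 0.61:
  ψ₂ = 0.610: g = -0.1128, g' = -0.538 → ψ₂ = 0.400
  ψ₂ = 0.400: g = -0.0178, g' = -0.395 → ψ₂ = 0.355
  ψ₂ = 0.355: g = -0.0003, g' = -0.381 → ψ₂ = 0.354
Converged at ψ₂ = 0.354.
  acetaldehyde: x = 0.330, y = 0.591
  acetone: x = 0.446, y = 0.365
  n-heptane: x = 0.225, y = 0.044

y_n-heptane (drum 2) = 0.044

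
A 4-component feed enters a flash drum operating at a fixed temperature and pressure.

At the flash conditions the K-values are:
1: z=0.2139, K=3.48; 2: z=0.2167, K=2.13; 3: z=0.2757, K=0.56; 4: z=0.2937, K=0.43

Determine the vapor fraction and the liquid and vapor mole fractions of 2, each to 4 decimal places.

Iterate (Newton) starting at ψ = 0.5:
  ψ = 0.5000: g = 0.00362, g' = -0.6496 → ψ = 0.5056
Converged at ψ = 0.5056.
Compositions from xᵢ = zᵢ/(1+ψ(Kᵢ−1)), yᵢ = Kᵢxᵢ:
  1: x = 0.0949, y = 0.3303
  2: x = 0.1379, y = 0.2937
  3: x = 0.3546, y = 0.1986
  4: x = 0.4126, y = 0.1774

ψ = 0.5056, x_2 = 0.1379, y_2 = 0.2937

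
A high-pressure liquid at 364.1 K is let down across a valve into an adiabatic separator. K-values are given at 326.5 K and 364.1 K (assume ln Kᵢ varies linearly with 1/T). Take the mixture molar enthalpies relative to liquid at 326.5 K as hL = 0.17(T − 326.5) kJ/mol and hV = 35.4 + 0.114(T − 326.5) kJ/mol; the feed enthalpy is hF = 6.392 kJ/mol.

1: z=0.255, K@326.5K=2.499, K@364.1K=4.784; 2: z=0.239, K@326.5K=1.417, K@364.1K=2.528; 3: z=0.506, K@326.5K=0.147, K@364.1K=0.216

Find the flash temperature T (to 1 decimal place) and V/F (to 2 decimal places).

T = 332.8 K, V/F = 0.15

Adiabatic flash: solve Rachford–Rice at each trial T, then check hF = ψ·hV(T) + (1−ψ)·hL(T).
  T = 326.5 K: K = (2.499, 1.417, 0.147), RR gives ψ = 0.053, H_out = 1.860 kJ/mol
  T = 364.1 K: K = (4.784, 2.528, 0.216), RR gives ψ = 0.423, H_out = 20.460 kJ/mol
  T = 345.3 K: K = (3.519, 1.923, 0.180), RR gives ψ = 0.291, H_out = 13.181 kJ/mol
  T = 335.9 K: K = (2.980, 1.658, 0.163), RR gives ψ = 0.193, H_out = 8.321 kJ/mol
  T = 331.2 K: K = (2.732, 1.534, 0.155), RR gives ψ = 0.130, H_out = 5.353 kJ/mol
  T = 333.5 K: K = (2.852, 1.594, 0.159), RR gives ψ = 0.162, H_out = 6.861 kJ/mol
Linear interpolation between T = 331.2 (H_out = 5.353) and T = 333.5 (H_out = 6.861) on hF = 6.392 gives T ≈ 332.8 K, at which ψ = 0.15.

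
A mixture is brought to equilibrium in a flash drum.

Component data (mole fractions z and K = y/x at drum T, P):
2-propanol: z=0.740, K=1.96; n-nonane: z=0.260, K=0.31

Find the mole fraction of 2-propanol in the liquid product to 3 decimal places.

Material balance + equilibrium reduce to Σ zᵢ(Kᵢ−1)/(1+V/F(Kᵢ−1)) = 0.
Feasibility: ΣzᵢKᵢ = 1.531, Σzᵢ/Kᵢ = 1.216 — both > 1, two phases present.
Binary case is linear: z₁(K₁−1)(1+V/F(K₂−1)) + z₂(K₂−1)(1+V/F(K₁−1)) = 0
⇒ V/F = [z₁(K₁−1)+z₂(K₂−1)] / [−(K₁−1)(K₂−1)] = 0.5310/0.6624 = 0.802
Compositions from xᵢ = zᵢ/(1+V/F(Kᵢ−1)), yᵢ = Kᵢxᵢ:
  2-propanol: x = 0.418, y = 0.820
  n-nonane: x = 0.582, y = 0.180

x_2-propanol = 0.418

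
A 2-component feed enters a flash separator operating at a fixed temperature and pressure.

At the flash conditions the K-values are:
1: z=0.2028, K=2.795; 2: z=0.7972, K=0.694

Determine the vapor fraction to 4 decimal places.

Rachford–Rice: g(ψ) = Σ zᵢ(Kᵢ−1)/(1+ψ(Kᵢ−1)) = 0.
g(0) = ΣzᵢKᵢ − 1 = 0.1201 and g(1) = 1 − Σzᵢ/Kᵢ = -0.2213, so a root lies in (0, 1).
Binary case is linear: z₁(K₁−1)(1+ψ(K₂−1)) + z₂(K₂−1)(1+ψ(K₁−1)) = 0
⇒ ψ = [z₁(K₁−1)+z₂(K₂−1)] / [−(K₁−1)(K₂−1)] = 0.12008/0.54927 = 0.2186

ψ = 0.2186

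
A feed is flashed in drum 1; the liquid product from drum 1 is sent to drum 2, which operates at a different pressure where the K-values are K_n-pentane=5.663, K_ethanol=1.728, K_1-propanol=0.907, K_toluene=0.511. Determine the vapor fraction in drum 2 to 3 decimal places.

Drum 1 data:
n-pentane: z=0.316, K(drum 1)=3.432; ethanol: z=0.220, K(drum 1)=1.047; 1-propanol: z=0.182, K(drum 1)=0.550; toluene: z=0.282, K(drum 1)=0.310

Drum 1:
Newton–Raphson from ψ₁ = 0.32:
  ψ₁ = 0.320: g = 0.0970, g' = -0.863 → ψ₁ = 0.432
  ψ₁ = 0.432: g = 0.0057, g' = -0.774 → ψ₁ = 0.440
Converged at ψ₁ = 0.440.
Drum-1 compositions:
  n-pentane: x = 0.153, y = 0.524
  ethanol: x = 0.216, y = 0.226
  1-propanol: x = 0.227, y = 0.125
  toluene: x = 0.405, y = 0.126
Drum-2 feed = drum-1 liquid: z₂ = (0.1527, 0.2155, 0.2269, 0.4049).
Drum 2:
Rachford–Rice: g(ψ₂) = Σ zᵢ(Kᵢ−1)/(1+ψ₂(Kᵢ−1)) = 0.
Check two-phase: ΣzᵢKᵢ = 1.650 > 1 and Σzᵢ/Kᵢ = 1.194 > 1, so g(0) = 0.650 > 0 and g(1) = -0.194 < 0.
Iterate (Newton) starting at ψ₂ = 0.41:
  ψ₂ = 0.410: g = 0.0958, g' = -0.613 → ψ₂ = 0.566
  ψ₂ = 0.566: g = 0.0106, g' = -0.495 → ψ₂ = 0.588
Converged at ψ₂ = 0.588.
  n-pentane: x = 0.041, y = 0.231
  ethanol: x = 0.151, y = 0.261
  1-propanol: x = 0.240, y = 0.218
  toluene: x = 0.568, y = 0.290

V/F (drum 2) = 0.588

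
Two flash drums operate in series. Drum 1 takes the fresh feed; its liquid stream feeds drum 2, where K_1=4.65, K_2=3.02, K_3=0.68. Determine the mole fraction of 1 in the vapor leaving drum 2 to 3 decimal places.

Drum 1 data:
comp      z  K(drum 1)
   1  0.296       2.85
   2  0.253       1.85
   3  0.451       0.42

Drum 1:
Let ψ₁ = V/F and solve Σ zᵢ(Kᵢ−1)/(1+ψ₁(Kᵢ−1)) = 0.
Check two-phase: ΣzᵢKᵢ = 1.501 > 1 and Σzᵢ/Kᵢ = 1.314 > 1, so g(0) = 0.501 > 0 and g(1) = -0.314 < 0.
Iterate (Newton) starting at ψ₁ = 0.5:
  ψ₁ = 0.500: g = 0.0670, g' = -0.664 → ψ₁ = 0.601
Converged at ψ₁ = 0.601.
Drum-1 compositions:
  1: x = 0.140, y = 0.399
  2: x = 0.167, y = 0.310
  3: x = 0.692, y = 0.291
Drum-2 feed = drum-1 liquid: z₂ = (0.1401, 0.1674, 0.6924).
Drum 2:
Material balance + equilibrium reduce to Σ zᵢ(Kᵢ−1)/(1+ψ₂(Kᵢ−1)) = 0.
Check two-phase: ΣzᵢKᵢ = 1.628 > 1 and Σzᵢ/Kᵢ = 1.104 > 1, so g(0) = 0.628 > 0 and g(1) = -0.104 < 0.
Iterate (Newton) starting at ψ₂ = 0.5:
  ψ₂ = 0.500: g = 0.0856, g' = -0.504 → ψ₂ = 0.670
  ψ₂ = 0.670: g = 0.0102, g' = -0.396 → ψ₂ = 0.696
Converged at ψ₂ = 0.696.
  1: x = 0.040, y = 0.184
  2: x = 0.070, y = 0.210
  3: x = 0.891, y = 0.606

y_1 (drum 2) = 0.184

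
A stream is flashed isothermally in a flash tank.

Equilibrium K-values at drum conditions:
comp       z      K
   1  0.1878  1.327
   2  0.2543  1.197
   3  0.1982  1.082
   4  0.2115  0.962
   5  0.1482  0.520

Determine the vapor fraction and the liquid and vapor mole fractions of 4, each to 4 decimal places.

Material balance + equilibrium reduce to Σ zᵢ(Kᵢ−1)/(1+ψ(Kᵢ−1)) = 0.
Feasibility: ΣzᵢKᵢ = 1.0486, Σzᵢ/Kᵢ = 1.0420 — both > 1, two phases present.
Iterate (Newton) starting at ψ = 0.4:
  ψ = 0.4000: g = 0.02028, g' = -0.0780 → ψ = 0.6598
  ψ = 0.6598: g = -0.00209, g' = -0.0960 → ψ = 0.6381
  ψ = 0.6381: g = -0.00002, g' = -0.0940 → ψ = 0.6378
Converged at ψ = 0.6378.
Compositions from xᵢ = zᵢ/(1+ψ(Kᵢ−1)), yᵢ = Kᵢxᵢ:
  1: x = 0.1554, y = 0.2062
  2: x = 0.2259, y = 0.2704
  3: x = 0.1883, y = 0.2038
  4: x = 0.2168, y = 0.2085
  5: x = 0.2136, y = 0.1111

ψ = 0.6378, x_4 = 0.2168, y_4 = 0.2085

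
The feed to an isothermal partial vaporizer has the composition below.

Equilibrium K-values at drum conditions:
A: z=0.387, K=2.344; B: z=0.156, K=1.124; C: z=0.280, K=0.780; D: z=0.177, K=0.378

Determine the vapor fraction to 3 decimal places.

Newton iteration, ψ⁰ = 0.5:
  ψ = 0.500: g = 0.1003, g' = -0.414 → ψ = 0.743
  ψ = 0.743: g = -0.0002, g' = -0.433 → ψ = 0.742
Converged at ψ = 0.742.

ψ = 0.742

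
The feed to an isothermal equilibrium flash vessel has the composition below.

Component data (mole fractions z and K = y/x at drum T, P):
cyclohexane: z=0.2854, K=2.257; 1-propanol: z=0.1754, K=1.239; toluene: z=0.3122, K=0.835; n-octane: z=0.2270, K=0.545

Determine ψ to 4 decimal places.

ψ = 0.7688

Material balance + equilibrium reduce to Σ zᵢ(Kᵢ−1)/(1+ψ(Kᵢ−1)) = 0.
Check two-phase: ΣzᵢKᵢ = 1.2459 > 1 and Σzᵢ/Kᵢ = 1.0584 > 1, so g(0) = 0.2459 > 0 and g(1) = -0.0584 < 0.
Newton iteration, ψ⁰ = 0.56:
  ψ = 0.5600: g = 0.05216, g' = -0.2581 → ψ = 0.7621
  ψ = 0.7621: g = 0.00165, g' = -0.2460 → ψ = 0.7688
Converged at ψ = 0.7688.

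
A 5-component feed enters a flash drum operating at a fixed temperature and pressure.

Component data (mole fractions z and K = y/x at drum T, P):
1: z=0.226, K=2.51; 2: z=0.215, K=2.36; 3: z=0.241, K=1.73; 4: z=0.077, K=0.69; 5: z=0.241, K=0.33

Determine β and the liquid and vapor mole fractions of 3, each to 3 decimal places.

β = 0.833, x_3 = 0.150, y_3 = 0.259

Rachford–Rice: g(β) = Σ zᵢ(Kᵢ−1)/(1+β(Kᵢ−1)) = 0.
Feasibility: ΣzᵢKᵢ = 1.624, Σzᵢ/Kᵢ = 1.162 — both > 1, two phases present.
Iterate (Newton) starting at β = 0.5:
  β = 0.500: g = 0.2263, g' = -0.632 → β = 0.858
  β = 0.858: g = -0.0206, g' = -0.843 → β = 0.834
  β = 0.834: g = -0.0005, g' = -0.807 → β = 0.833
Converged at β = 0.833.
Compositions from xᵢ = zᵢ/(1+β(Kᵢ−1)), yᵢ = Kᵢxᵢ:
  1: x = 0.100, y = 0.251
  2: x = 0.101, y = 0.238
  3: x = 0.150, y = 0.259
  4: x = 0.104, y = 0.072
  5: x = 0.545, y = 0.180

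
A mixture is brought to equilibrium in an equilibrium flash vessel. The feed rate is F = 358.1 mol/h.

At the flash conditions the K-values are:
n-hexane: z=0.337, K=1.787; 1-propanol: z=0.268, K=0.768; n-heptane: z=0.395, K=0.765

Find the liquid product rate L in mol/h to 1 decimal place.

L = 143.6 mol/h

Material balance + equilibrium reduce to Σ zᵢ(Kᵢ−1)/(1+ψ(Kᵢ−1)) = 0.
Check two-phase: ΣzᵢKᵢ = 1.110 > 1 and Σzᵢ/Kᵢ = 1.054 > 1, so g(0) = 0.110 > 0 and g(1) = -0.054 < 0.
Newton–Raphson from ψ = 0.5:
  ψ = 0.500: g = 0.0148, g' = -0.154 → ψ = 0.596
  ψ = 0.596: g = 0.0004, g' = -0.146 → ψ = 0.599
Converged at ψ = 0.599.
Then V = ψ·F = 0.5990·358.1 = 214.5 mol/h and L = F − V = 143.6 mol/h.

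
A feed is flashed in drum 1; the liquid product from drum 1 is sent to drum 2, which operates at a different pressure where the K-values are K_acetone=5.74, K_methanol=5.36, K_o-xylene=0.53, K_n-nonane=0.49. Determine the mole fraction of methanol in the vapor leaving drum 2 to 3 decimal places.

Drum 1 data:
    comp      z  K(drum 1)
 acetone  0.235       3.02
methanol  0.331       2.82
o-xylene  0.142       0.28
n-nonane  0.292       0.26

y_methanol (drum 2) = 0.325

Drum 1:
Material balance + equilibrium reduce to Σ zᵢ(Kᵢ−1)/(1+ψ₁(Kᵢ−1)) = 0.
g(0) = ΣzᵢKᵢ − 1 = 0.759 and g(1) = 1 − Σzᵢ/Kᵢ = -0.825, so a root lies in (0, 1).
Newton–Raphson from ψ₁ = 0.55:
  ψ₁ = 0.550: g = -0.0077, g' = -1.145 → ψ₁ = 0.543
Converged at ψ₁ = 0.543.
Drum-1 compositions:
  acetone: x = 0.112, y = 0.338
  methanol: x = 0.166, y = 0.469
  o-xylene: x = 0.233, y = 0.065
  n-nonane: x = 0.488, y = 0.127
Drum-2 feed = drum-1 liquid: z₂ = (0.1120, 0.1664, 0.2332, 0.4883).
Drum 2:
Rachford–Rice: g(ψ₂) = Σ zᵢ(Kᵢ−1)/(1+ψ₂(Kᵢ−1)) = 0.
Check two-phase: ΣzᵢKᵢ = 1.898 > 1 and Σzᵢ/Kᵢ = 1.487 > 1, so g(0) = 0.898 > 0 and g(1) = -0.487 < 0.
Newton–Raphson from ψ₂ = 0.36:
  ψ₂ = 0.360: g = 0.0417, g' = -1.088 → ψ₂ = 0.398
  ψ₂ = 0.398: g = 0.0017, g' = -1.002 → ψ₂ = 0.400
Converged at ψ₂ = 0.400.
  acetone: x = 0.039, y = 0.222
  methanol: x = 0.061, y = 0.325
  o-xylene: x = 0.287, y = 0.152
  n-nonane: x = 0.613, y = 0.301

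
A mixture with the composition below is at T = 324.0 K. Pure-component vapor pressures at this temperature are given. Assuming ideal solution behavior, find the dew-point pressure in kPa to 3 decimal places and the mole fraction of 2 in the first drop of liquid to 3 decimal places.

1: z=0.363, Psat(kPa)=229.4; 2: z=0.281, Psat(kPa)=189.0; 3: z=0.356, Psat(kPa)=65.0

Pdew = 117.013 kPa, x_2 = 0.174

At the dew point ψ → 1, so Σzᵢ/Kᵢ = 1 with Kᵢ = Pᵢˢᵃᵗ/P ⇒ 1/P = Σzᵢ/Pᵢˢᵃᵗ.
1/P = 0.363/229.4 + 0.281/189.0 + 0.356/65.0 = 0.008546 ⇒ P = 117.013 kPa
xᵢ = zᵢP/Pᵢˢᵃᵗ ⇒ x_2 = 0.281·117.013/189.0 = 0.174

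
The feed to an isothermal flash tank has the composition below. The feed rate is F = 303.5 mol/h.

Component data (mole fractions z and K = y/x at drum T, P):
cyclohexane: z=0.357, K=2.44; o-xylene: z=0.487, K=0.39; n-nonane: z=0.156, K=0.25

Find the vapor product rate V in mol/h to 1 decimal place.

V = 32.6 mol/h

Let β = V/F and solve Σ zᵢ(Kᵢ−1)/(1+β(Kᵢ−1)) = 0.
g(0) = ΣzᵢKᵢ − 1 = 0.100 and g(1) = 1 − Σzᵢ/Kᵢ = -1.019, so a root lies in (0, 1).
Newton–Raphson from β = 0.5:
  β = 0.500: g = -0.3158, g' = -0.850 → β = 0.129
  β = 0.129: g = -0.0180, g' = -0.848 → β = 0.107
Converged at β = 0.107.
Then V = β·F = 0.1075·303.5 = 32.6 mol/h and L = F − V = 270.9 mol/h.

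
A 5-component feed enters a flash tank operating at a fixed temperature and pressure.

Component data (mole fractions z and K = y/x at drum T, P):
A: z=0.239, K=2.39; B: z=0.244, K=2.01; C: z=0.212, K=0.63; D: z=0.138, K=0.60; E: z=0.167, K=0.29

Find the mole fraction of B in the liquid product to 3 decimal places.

x_B = 0.160

Rachford–Rice: g(V/F) = Σ zᵢ(Kᵢ−1)/(1+V/F(Kᵢ−1)) = 0.
g(0) = ΣzᵢKᵢ − 1 = 0.326 and g(1) = 1 − Σzᵢ/Kᵢ = -0.364, so a root lies in (0, 1).
Newton iteration, V/F⁰ = 0.5:
  V/F = 0.500: g = 0.0107, g' = -0.551 → V/F = 0.519
Converged at V/F = 0.519.
Compositions from xᵢ = zᵢ/(1+V/F(Kᵢ−1)), yᵢ = Kᵢxᵢ:
  A: x = 0.139, y = 0.332
  B: x = 0.160, y = 0.322
  C: x = 0.262, y = 0.165
  D: x = 0.174, y = 0.105
  E: x = 0.265, y = 0.077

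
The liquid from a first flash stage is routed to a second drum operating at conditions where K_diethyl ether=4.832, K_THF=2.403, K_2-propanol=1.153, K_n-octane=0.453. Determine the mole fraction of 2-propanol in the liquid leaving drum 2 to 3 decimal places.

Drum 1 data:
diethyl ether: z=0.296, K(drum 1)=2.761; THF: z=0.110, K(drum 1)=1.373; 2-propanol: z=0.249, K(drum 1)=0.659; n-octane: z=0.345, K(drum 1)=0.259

Drum 1:
Iterate (Newton) starting at ψ₁ = 0.5:
  ψ₁ = 0.500: g = -0.1967, g' = -0.791 → ψ₁ = 0.251
  ψ₁ = 0.251: g = -0.0081, g' = -0.775 → ψ₁ = 0.241
Converged at ψ₁ = 0.241.
Drum-1 compositions:
  diethyl ether: x = 0.208, y = 0.574
  THF: x = 0.101, y = 0.139
  2-propanol: x = 0.271, y = 0.179
  n-octane: x = 0.420, y = 0.109
Drum-2 feed = drum-1 liquid: z₂ = (0.2079, 0.1009, 0.2713, 0.4199).
Drum 2:
Newton–Raphson from ψ₂ = 0.5:
  ψ₂ = 0.500: g = 0.0787, g' = -0.671 → ψ₂ = 0.617
  ψ₂ = 0.617: g = 0.0036, g' = -0.618 → ψ₂ = 0.623
Converged at ψ₂ = 0.623.
  diethyl ether: x = 0.061, y = 0.296
  THF: x = 0.054, y = 0.129
  2-propanol: x = 0.248, y = 0.286
  n-octane: x = 0.637, y = 0.289

x_2-propanol (drum 2) = 0.248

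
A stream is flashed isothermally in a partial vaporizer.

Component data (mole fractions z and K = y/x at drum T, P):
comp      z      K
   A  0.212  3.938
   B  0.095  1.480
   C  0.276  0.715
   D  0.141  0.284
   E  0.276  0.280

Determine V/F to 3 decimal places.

V/F = 0.201

Rachford–Rice: g(V/F) = Σ zᵢ(Kᵢ−1)/(1+V/F(Kᵢ−1)) = 0.
Check two-phase: ΣzᵢKᵢ = 1.290 > 1 and Σzᵢ/Kᵢ = 1.986 > 1, so g(0) = 0.290 > 0 and g(1) = -0.986 < 0.
Newton iteration, V/F⁰ = 0.5:
  V/F = 0.500: g = -0.2704, g' = -0.870 → V/F = 0.189
  V/F = 0.189: g = 0.0124, g' = -1.088 → V/F = 0.200
  V/F = 0.200: g = 0.0001, g' = -1.062 → V/F = 0.201
Converged at V/F = 0.201.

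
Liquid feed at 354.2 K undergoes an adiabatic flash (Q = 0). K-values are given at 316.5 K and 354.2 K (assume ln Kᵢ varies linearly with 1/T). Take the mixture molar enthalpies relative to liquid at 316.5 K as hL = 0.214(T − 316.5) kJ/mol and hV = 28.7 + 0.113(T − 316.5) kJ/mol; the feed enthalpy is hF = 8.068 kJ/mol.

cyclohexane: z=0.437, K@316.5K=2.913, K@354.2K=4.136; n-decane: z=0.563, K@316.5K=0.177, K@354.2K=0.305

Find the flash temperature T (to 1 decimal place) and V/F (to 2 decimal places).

Adiabatic flash: solve Rachford–Rice at each trial T, then check hF = ψ·hV(T) + (1−ψ)·hL(T).
  T = 316.5 K: K = (2.913, 0.177), RR gives ψ = 0.237, H_out = 6.793 kJ/mol
  T = 354.2 K: K = (4.136, 0.305), RR gives ψ = 0.449, H_out = 19.251 kJ/mol
  T = 335.4 K: K = (3.507, 0.236), RR gives ψ = 0.347, H_out = 13.354 kJ/mol
  T = 325.9 K: K = (3.203, 0.205), RR gives ψ = 0.294, H_out = 10.177 kJ/mol
  T = 321.2 K: K = (3.057, 0.191), RR gives ψ = 0.266, H_out = 8.522 kJ/mol
  T = 318.9 K: K = (2.986, 0.184), RR gives ψ = 0.252, H_out = 7.686 kJ/mol
  T = 320.0 K: K = (3.020, 0.187), RR gives ψ = 0.259, H_out = 8.088 kJ/mol
Linear interpolation between T = 318.9 (H_out = 7.686) and T = 320.0 (H_out = 8.088) on hF = 8.068 gives T ≈ 319.9 K, at which ψ = 0.26.

T = 319.9 K, V/F = 0.26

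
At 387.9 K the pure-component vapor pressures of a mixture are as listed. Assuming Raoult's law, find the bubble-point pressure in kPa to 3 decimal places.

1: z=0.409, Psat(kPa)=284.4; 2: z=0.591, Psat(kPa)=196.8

At the bubble point ψ → 0, so ΣzᵢKᵢ = 1 with Kᵢ = Pᵢˢᵃᵗ/P ⇒ P = ΣzᵢPᵢˢᵃᵗ.
P = 0.409·284.4 + 0.591·196.8 = 232.628 kPa

Pbub = 232.628 kPa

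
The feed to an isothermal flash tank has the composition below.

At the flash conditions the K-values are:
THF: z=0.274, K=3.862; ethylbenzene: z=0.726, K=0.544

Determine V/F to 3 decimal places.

Rachford–Rice: g(V/F) = Σ zᵢ(Kᵢ−1)/(1+V/F(Kᵢ−1)) = 0.
g(0) = ΣzᵢKᵢ − 1 = 0.453 and g(1) = 1 − Σzᵢ/Kᵢ = -0.406, so a root lies in (0, 1).
Binary case is linear: z₁(K₁−1)(1+V/F(K₂−1)) + z₂(K₂−1)(1+V/F(K₁−1)) = 0
⇒ V/F = [z₁(K₁−1)+z₂(K₂−1)] / [−(K₁−1)(K₂−1)] = 0.4531/1.3051 = 0.347

V/F = 0.347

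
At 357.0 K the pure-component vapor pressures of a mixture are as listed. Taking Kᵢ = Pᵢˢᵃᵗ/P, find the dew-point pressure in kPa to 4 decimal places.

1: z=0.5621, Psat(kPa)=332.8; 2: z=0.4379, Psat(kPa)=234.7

Pdew = 281.3107 kPa

At the dew point ψ → 1, so Σzᵢ/Kᵢ = 1 with Kᵢ = Pᵢˢᵃᵗ/P ⇒ 1/P = Σzᵢ/Pᵢˢᵃᵗ.
1/P = 0.5621/332.8 + 0.4379/234.7 = 0.0035548 ⇒ P = 281.3107 kPa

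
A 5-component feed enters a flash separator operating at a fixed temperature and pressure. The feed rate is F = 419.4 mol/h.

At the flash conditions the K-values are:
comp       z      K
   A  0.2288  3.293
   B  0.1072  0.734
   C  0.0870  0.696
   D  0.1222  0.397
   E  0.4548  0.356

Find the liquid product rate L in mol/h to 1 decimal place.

L = 385.5 mol/h

Let ψ = V/F and solve Σ zᵢ(Kᵢ−1)/(1+ψ(Kᵢ−1)) = 0.
Check two-phase: ΣzᵢKᵢ = 1.1031 > 1 and Σzᵢ/Kᵢ = 1.9259 > 1, so g(0) = 0.1031 > 0 and g(1) = -0.9259 < 0.
Iterate (Newton) starting at ψ = 0.5:
  ψ = 0.5000: g = -0.35715, g' = -0.7838 → ψ = 0.0443
  ψ = 0.0443: g = 0.04337, g' = -1.2541 → ψ = 0.0789
  ψ = 0.0789: g = 0.00210, g' = -1.1373 → ψ = 0.0807
Converged at ψ = 0.0808.
Then V = ψ·F = 0.0808·419.4 = 33.9 mol/h and L = F − V = 385.5 mol/h.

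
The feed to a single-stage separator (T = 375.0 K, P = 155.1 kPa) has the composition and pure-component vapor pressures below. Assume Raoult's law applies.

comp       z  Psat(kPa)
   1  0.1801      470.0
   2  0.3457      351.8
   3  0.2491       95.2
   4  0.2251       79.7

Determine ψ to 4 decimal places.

ψ = 0.8831

Raoult's law: Kᵢ = Pᵢˢᵃᵗ/P = Pᵢˢᵃᵗ/155.1.
  K_1 = 470.0/155.1 = 3.030303, K_2 = 351.8/155.1 = 2.268214, K_3 = 95.2/155.1 = 0.613798, K_4 = 79.7/155.1 = 0.513862
Newton–Raphson from ψ = 0.5:
  ψ = 0.5000: g = 0.18595, g' = -0.5410 → ψ = 0.8437
  ψ = 0.8437: g = 0.01833, g' = -0.4653 → ψ = 0.8832
  ψ = 0.8832: g = -0.00004, g' = -0.4678 → ψ = 0.8831
Converged at ψ = 0.8831.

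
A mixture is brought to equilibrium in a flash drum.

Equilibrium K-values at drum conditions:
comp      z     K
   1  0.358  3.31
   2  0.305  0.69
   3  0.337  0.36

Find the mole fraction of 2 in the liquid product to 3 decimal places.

Let ψ = V/F and solve Σ zᵢ(Kᵢ−1)/(1+ψ(Kᵢ−1)) = 0.
g(0) = ΣzᵢKᵢ − 1 = 0.517 and g(1) = 1 − Σzᵢ/Kᵢ = -0.486, so a root lies in (0, 1).
Newton–Raphson from ψ = 0.5:
  ψ = 0.500: g = -0.0453, g' = -0.751 → ψ = 0.440
  ψ = 0.440: g = 0.0007, g' = -0.777 → ψ = 0.441
Converged at ψ = 0.441.
Compositions from xᵢ = zᵢ/(1+ψ(Kᵢ−1)), yᵢ = Kᵢxᵢ:
  1: x = 0.177, y = 0.587
  2: x = 0.353, y = 0.244
  3: x = 0.469, y = 0.169

x_2 = 0.353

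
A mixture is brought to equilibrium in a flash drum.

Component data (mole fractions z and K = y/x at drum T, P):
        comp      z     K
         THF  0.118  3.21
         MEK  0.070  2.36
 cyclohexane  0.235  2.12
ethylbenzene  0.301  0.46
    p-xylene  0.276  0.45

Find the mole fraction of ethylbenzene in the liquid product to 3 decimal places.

Material balance + equilibrium reduce to Σ zᵢ(Kᵢ−1)/(1+ψ(Kᵢ−1)) = 0.
Check two-phase: ΣzᵢKᵢ = 1.305 > 1 and Σzᵢ/Kᵢ = 1.445 > 1, so g(0) = 0.305 > 0 and g(1) = -0.445 < 0.
Newton–Raphson from ψ = 0.64:
  ψ = 0.640: g = -0.1704, g' = -0.640 → ψ = 0.374
  ψ = 0.374: g = -0.0031, g' = -0.646 → ψ = 0.369
Converged at ψ = 0.369.
Compositions from xᵢ = zᵢ/(1+ψ(Kᵢ−1)), yᵢ = Kᵢxᵢ:
  THF: x = 0.065, y = 0.209
  MEK: x = 0.047, y = 0.110
  cyclohexane: x = 0.166, y = 0.353
  ethylbenzene: x = 0.376, y = 0.173
  p-xylene: x = 0.346, y = 0.156

x_ethylbenzene = 0.376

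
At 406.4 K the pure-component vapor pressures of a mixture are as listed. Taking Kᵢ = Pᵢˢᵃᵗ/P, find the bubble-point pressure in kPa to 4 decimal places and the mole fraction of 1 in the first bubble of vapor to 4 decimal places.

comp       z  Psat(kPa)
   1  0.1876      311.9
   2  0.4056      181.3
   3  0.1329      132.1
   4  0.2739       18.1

At the bubble point ψ → 0, so ΣzᵢKᵢ = 1 with Kᵢ = Pᵢˢᵃᵗ/P ⇒ P = ΣzᵢPᵢˢᵃᵗ.
P = 0.1876·311.9 + 0.4056·181.3 + 0.1329·132.1 + 0.2739·18.1 = 154.5614 kPa
yᵢ = zᵢPᵢˢᵃᵗ/P ⇒ y_1 = 0.1876·311.9/154.5614 = 0.3786

Pbub = 154.5614 kPa, y_1 = 0.3786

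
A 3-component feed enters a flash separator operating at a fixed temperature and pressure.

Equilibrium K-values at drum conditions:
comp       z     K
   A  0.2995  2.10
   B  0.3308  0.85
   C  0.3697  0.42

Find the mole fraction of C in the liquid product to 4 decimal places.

Material balance + equilibrium reduce to Σ zᵢ(Kᵢ−1)/(1+V/F(Kᵢ−1)) = 0.
g(0) = ΣzᵢKᵢ − 1 = 0.0654 and g(1) = 1 − Σzᵢ/Kᵢ = -0.4120, so a root lies in (0, 1).
Iterate (Newton) starting at V/F = 0.48:
  V/F = 0.4800: g = -0.13501, g' = -0.4027 → V/F = 0.1447
  V/F = 0.1447: g = -0.00059, g' = -0.4257 → V/F = 0.1433
Converged at V/F = 0.1433.
Compositions from xᵢ = zᵢ/(1+V/F(Kᵢ−1)), yᵢ = Kᵢxᵢ:
  A: x = 0.2587, y = 0.5433
  B: x = 0.3381, y = 0.2874
  C: x = 0.4032, y = 0.1694

x_C = 0.4032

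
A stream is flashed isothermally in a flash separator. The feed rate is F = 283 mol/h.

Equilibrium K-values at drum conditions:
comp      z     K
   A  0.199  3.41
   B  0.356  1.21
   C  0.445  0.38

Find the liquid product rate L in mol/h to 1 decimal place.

Rachford–Rice: g(ψ) = Σ zᵢ(Kᵢ−1)/(1+ψ(Kᵢ−1)) = 0.
Feasibility: ΣzᵢKᵢ = 1.278, Σzᵢ/Kᵢ = 1.524 — both > 1, two phases present.
Iterate (Newton) starting at ψ = 0.5:
  ψ = 0.500: g = -0.1147, g' = -0.610 → ψ = 0.312
  ψ = 0.312: g = 0.0019, g' = -0.653 → ψ = 0.315
Converged at ψ = 0.315.
Then V = ψ·F = 0.3148·283 = 89.1 mol/h and L = F − V = 193.9 mol/h.

L = 193.9 mol/h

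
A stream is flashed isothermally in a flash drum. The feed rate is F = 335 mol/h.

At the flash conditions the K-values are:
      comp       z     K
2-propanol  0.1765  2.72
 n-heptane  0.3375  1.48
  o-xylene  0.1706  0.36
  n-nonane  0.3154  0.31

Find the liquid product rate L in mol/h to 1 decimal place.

Iterate (Newton) starting at ψ = 0.35:
  ψ = 0.3500: g = -0.09942, g' = -0.6375 → ψ = 0.1941
  ψ = 0.1941: g = -0.00013, g' = -0.6499 → ψ = 0.1939
Converged at ψ = 0.1939.
Then V = ψ·F = 0.1939·335 = 64.9 mol/h and L = F − V = 270.1 mol/h.

L = 270.1 mol/h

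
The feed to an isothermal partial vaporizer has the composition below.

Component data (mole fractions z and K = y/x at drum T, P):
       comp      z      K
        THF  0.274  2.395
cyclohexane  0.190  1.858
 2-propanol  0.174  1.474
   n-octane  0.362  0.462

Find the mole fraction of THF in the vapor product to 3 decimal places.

y_THF = 0.312

Rachford–Rice: g(V/F) = Σ zᵢ(Kᵢ−1)/(1+V/F(Kᵢ−1)) = 0.
Feasibility: ΣzᵢKᵢ = 1.433, Σzᵢ/Kᵢ = 1.118 — both > 1, two phases present.
Iterate (Newton) starting at V/F = 0.41:
  V/F = 0.410: g = 0.1829, g' = -0.492 → V/F = 0.782
  V/F = 0.782: g = 0.0045, g' = -0.505 → V/F = 0.791
Converged at V/F = 0.791.
Compositions from xᵢ = zᵢ/(1+V/F(Kᵢ−1)), yᵢ = Kᵢxᵢ:
  THF: x = 0.130, y = 0.312
  cyclohexane: x = 0.113, y = 0.210
  2-propanol: x = 0.127, y = 0.187
  n-octane: x = 0.630, y = 0.291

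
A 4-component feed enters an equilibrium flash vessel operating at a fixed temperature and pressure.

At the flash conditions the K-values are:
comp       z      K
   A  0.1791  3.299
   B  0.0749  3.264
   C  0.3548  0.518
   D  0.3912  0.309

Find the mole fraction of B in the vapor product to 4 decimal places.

Newton–Raphson from V/F = 0.5:
  V/F = 0.5000: g = -0.36724, g' = -0.8685 → V/F = 0.0771
  V/F = 0.0771: g = 0.03092, g' = -1.2585 → V/F = 0.1017
  V/F = 0.1017: g = 0.00096, g' = -1.1827 → V/F = 0.1025
Converged at V/F = 0.1025.
Compositions from xᵢ = zᵢ/(1+V/F(Kᵢ−1)), yᵢ = Kᵢxᵢ:
  A: x = 0.1449, y = 0.4781
  B: x = 0.0608, y = 0.1984
  C: x = 0.3732, y = 0.1933
  D: x = 0.4210, y = 0.1301

y_B = 0.1984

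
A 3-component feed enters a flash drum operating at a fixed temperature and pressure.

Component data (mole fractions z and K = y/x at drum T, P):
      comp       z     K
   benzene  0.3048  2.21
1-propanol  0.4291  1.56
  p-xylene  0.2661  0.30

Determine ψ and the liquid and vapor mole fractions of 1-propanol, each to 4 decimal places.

ψ = 0.7100, x_1-propanol = 0.3070, y_1-propanol = 0.4790

Material balance + equilibrium reduce to Σ zᵢ(Kᵢ−1)/(1+ψ(Kᵢ−1)) = 0.
Feasibility: ΣzᵢKᵢ = 1.4228, Σzᵢ/Kᵢ = 1.3000 — both > 1, two phases present.
Newton iteration, ψ⁰ = 0.5:
  ψ = 0.5000: g = 0.13095, g' = -0.5640 → ψ = 0.7322
  ψ = 0.7322: g = -0.01614, g' = -0.7419 → ψ = 0.7104
  ψ = 0.7104: g = -0.00031, g' = -0.7139 → ψ = 0.7100
Converged at ψ = 0.7100.
Compositions from xᵢ = zᵢ/(1+ψ(Kᵢ−1)), yᵢ = Kᵢxᵢ:
  benzene: x = 0.1640, y = 0.3623
  1-propanol: x = 0.3070, y = 0.4790
  p-xylene: x = 0.5290, y = 0.1587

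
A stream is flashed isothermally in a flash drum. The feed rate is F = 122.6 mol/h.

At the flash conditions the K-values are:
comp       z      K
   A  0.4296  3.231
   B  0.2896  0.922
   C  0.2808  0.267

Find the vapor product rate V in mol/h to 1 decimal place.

V = 76.2 mol/h

Rachford–Rice: g(β) = Σ zᵢ(Kᵢ−1)/(1+β(Kᵢ−1)) = 0.
Feasibility: ΣzᵢKᵢ = 1.7300, Σzᵢ/Kᵢ = 1.4987 — both > 1, two phases present.
Newton iteration, β⁰ = 0.5:
  β = 0.5000: g = 0.10465, g' = -0.8556 → β = 0.6223
  β = 0.6223: g = -0.00091, g' = -0.8869 → β = 0.6213
Converged at β = 0.6213.
Then V = β·F = 0.6213·122.6 = 76.2 mol/h and L = F − V = 46.4 mol/h.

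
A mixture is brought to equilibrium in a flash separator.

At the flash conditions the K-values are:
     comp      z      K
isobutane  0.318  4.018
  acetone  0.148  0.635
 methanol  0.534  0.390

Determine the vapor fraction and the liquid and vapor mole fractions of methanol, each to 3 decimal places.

ψ = 0.341, x_methanol = 0.674, y_methanol = 0.263

Material balance + equilibrium reduce to Σ zᵢ(Kᵢ−1)/(1+ψ(Kᵢ−1)) = 0.
Feasibility: ΣzᵢKᵢ = 1.580, Σzᵢ/Kᵢ = 1.681 — both > 1, two phases present.
Newton–Raphson from ψ = 0.42:
  ψ = 0.420: g = -0.0785, g' = -0.950 → ψ = 0.337
  ψ = 0.337: g = 0.0038, g' = -1.052 → ψ = 0.341
Converged at ψ = 0.341.
Compositions from xᵢ = zᵢ/(1+ψ(Kᵢ−1)), yᵢ = Kᵢxᵢ:
  isobutane: x = 0.157, y = 0.630
  acetone: x = 0.169, y = 0.107
  methanol: x = 0.674, y = 0.263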